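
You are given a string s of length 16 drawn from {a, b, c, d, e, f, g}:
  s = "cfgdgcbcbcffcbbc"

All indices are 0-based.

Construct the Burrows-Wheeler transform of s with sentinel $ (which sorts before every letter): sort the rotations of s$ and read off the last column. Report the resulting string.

rank  rotation           last
    0  $cfgdgcbcbcffcbbc  c
    1  bbc$cfgdgcbcbcffc  c
    2  bc$cfgdgcbcbcffcb  b
    3  bcbcffcbbc$cfgdgc  c
    4  bcffcbbc$cfgdgcbc  c
    5  c$cfgdgcbcbcffcbb  b
    6  cbbc$cfgdgcbcbcff  f
    7  cbcbcffcbbc$cfgdg  g
    8  cbcffcbbc$cfgdgcb  b
    9  cffcbbc$cfgdgcbcb  b
   10  cfgdgcbcbcffcbbc$  $
   11  dgcbcbcffcbbc$cfg  g
   12  fcbbc$cfgdgcbcbcf  f
   13  ffcbbc$cfgdgcbcbc  c
   14  fgdgcbcbcffcbbc$c  c
   15  gcbcbcffcbbc$cfgd  d
   16  gdgcbcbcffcbbc$cf  f

ccbccbfgbb$gfccdf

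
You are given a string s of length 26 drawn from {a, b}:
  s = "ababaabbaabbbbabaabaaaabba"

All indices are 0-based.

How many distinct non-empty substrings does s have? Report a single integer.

rank→(start, suffix):
  0 → (25, 'a')
  1 → (19, 'aaaabba')
  2 → (20, 'aaabba')
  3 → (16, 'aabaaaabba')
  4 → (21, 'aabba')
  5 → (4, 'aabbaabbbbabaabaaaabba')
  6 → (8, 'aabbbbabaabaaaabba')
  7 → (17, 'abaaaabba')
  8 → (14, 'abaabaaaabba')
  9 → (2, 'abaabbaabbbbabaabaaaabba')
  10 → (0, 'ababaabbaabbbbabaabaaaabba')
  11 → (22, 'abba')
  12 → (5, 'abbaabbbbabaabaaaabba')
  13 → (9, 'abbbbabaabaaaabba')
  14 → (24, 'ba')
  15 → (18, 'baaaabba')
  16 → (15, 'baabaaaabba')
  17 → (3, 'baabbaabbbbabaabaaaabba')
  18 → (7, 'baabbbbabaabaaaabba')
  19 → (13, 'babaabaaaabba')
  20 → (1, 'babaabbaabbbbabaabaaaabba')
  21 → (23, 'bba')
  22 → (6, 'bbaabbbbabaabaaaabba')
  23 → (12, 'bbabaabaaaabba')
  24 → (11, 'bbbabaabaaaabba')
  25 → (10, 'bbbbabaabaaaabba')

SA = [25, 19, 20, 16, 21, 4, 8, 17, 14, 2, 0, 22, 5, 9, 24, 18, 15, 3, 7, 13, 1, 23, 6, 12, 11, 10]
[i] adj suffixes → lcp
  [1] 25/19 → 1 ('a')
  [2] 19/20 → 3 ('aaa')
  [3] 20/16 → 2 ('aa')
  [4] 16/21 → 3 ('aab')
  [5] 21/4 → 5 ('aabba')
  [6] 4/8 → 4 ('aabb')
  [7] 8/17 → 1 ('a')
  [8] 17/14 → 4 ('abaa')
  [9] 14/2 → 5 ('abaab')
  [10] 2/0 → 3 ('aba')
  [11] 0/22 → 2 ('ab')
  [12] 22/5 → 4 ('abba')
  [13] 5/9 → 3 ('abb')
  [14] 9/24 → 0 ('')
  [15] 24/18 → 2 ('ba')
  [16] 18/15 → 3 ('baa')
  [17] 15/3 → 4 ('baab')
  [18] 3/7 → 5 ('baabb')
  [19] 7/13 → 2 ('ba')
  [20] 13/1 → 6 ('babaab')
  [21] 1/23 → 1 ('b')
  [22] 23/6 → 3 ('bba')
  [23] 6/12 → 3 ('bba')
  [24] 12/11 → 2 ('bb')
  [25] 11/10 → 3 ('bbb')

n(n+1)/2 = 26·27/2 = 351
Σ LCP = 0 + 1 + 3 + 2 + 3 + 5 + 4 + 1 + 4 + 5 + 3 + 2 + 4 + 3 + 0 + 2 + 3 + 4 + 5 + 2 + 6 + 1 + 3 + 3 + 2 + 3 = 74
distinct = 351 − 74 = 277

277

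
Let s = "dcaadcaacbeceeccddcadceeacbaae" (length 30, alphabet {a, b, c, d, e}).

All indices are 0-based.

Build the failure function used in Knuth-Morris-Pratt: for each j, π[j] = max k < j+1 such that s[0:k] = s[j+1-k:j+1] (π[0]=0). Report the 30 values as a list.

π[0] = 0
j=1 s[j]='c': π[1]=0 (border '')
j=2 s[j]='a': π[2]=0 (border '')
j=3 s[j]='a': π[3]=0 (border '')
j=4 s[j]='d': π[4]=1 (border 'd')
j=5 s[j]='c': π[5]=2 (border 'dc')
j=6 s[j]='a': π[6]=3 (border 'dca')
j=7 s[j]='a': π[7]=4 (border 'dcaa')
j=8 s[j]='c': k: 4→0; π[8]=0 (border '')
j=9 s[j]='b': π[9]=0 (border '')
j=10 s[j]='e': π[10]=0 (border '')
j=11 s[j]='c': π[11]=0 (border '')
j=12 s[j]='e': π[12]=0 (border '')
j=13 s[j]='e': π[13]=0 (border '')
j=14 s[j]='c': π[14]=0 (border '')
j=15 s[j]='c': π[15]=0 (border '')
j=16 s[j]='d': π[16]=1 (border 'd')
j=17 s[j]='d': k: 1→0; π[17]=1 (border 'd')
j=18 s[j]='c': π[18]=2 (border 'dc')
j=19 s[j]='a': π[19]=3 (border 'dca')
j=20 s[j]='d': k: 3→0; π[20]=1 (border 'd')
j=21 s[j]='c': π[21]=2 (border 'dc')
j=22 s[j]='e': k: 2→0; π[22]=0 (border '')
j=23 s[j]='e': π[23]=0 (border '')
j=24 s[j]='a': π[24]=0 (border '')
j=25 s[j]='c': π[25]=0 (border '')
j=26 s[j]='b': π[26]=0 (border '')
j=27 s[j]='a': π[27]=0 (border '')
j=28 s[j]='a': π[28]=0 (border '')
j=29 s[j]='e': π[29]=0 (border '')

[0, 0, 0, 0, 1, 2, 3, 4, 0, 0, 0, 0, 0, 0, 0, 0, 1, 1, 2, 3, 1, 2, 0, 0, 0, 0, 0, 0, 0, 0]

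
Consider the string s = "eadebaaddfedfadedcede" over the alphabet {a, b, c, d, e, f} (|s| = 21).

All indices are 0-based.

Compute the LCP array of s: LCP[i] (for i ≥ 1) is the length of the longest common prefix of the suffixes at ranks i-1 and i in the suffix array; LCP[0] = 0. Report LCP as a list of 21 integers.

rank | idx | suffix
   0 |   5 | aaddfedfadedcede
   1 |   6 | addfedfadedcede
   2 |   1 | adebaaddfedfadedcede
   3 |  13 | adedcede
   4 |   4 | baaddfedfadedcede
   5 |  17 | cede
   6 |  16 | dcede
   7 |   7 | ddfedfadedcede
   8 |  19 | de
   9 |   2 | debaaddfedfadedcede
  10 |  14 | dedcede
  11 |  11 | dfadedcede
  12 |   8 | dfedfadedcede
  13 |  20 | e
  14 |   0 | eadebaaddfedfadedcede
  15 |   3 | ebaaddfedfadedcede
  16 |  15 | edcede
  17 |  18 | ede
  18 |  10 | edfadedcede
  19 |  12 | fadedcede
  20 |   9 | fedfadedcede

SA = [5, 6, 1, 13, 4, 17, 16, 7, 19, 2, 14, 11, 8, 20, 0, 3, 15, 18, 10, 12, 9]
i: (SA[i-1],SA[i]) lcp shared
  1: (5,6) 1 'a'
  2: (6,1) 2 'ad'
  3: (1,13) 3 'ade'
  4: (13,4) 0 ''
  5: (4,17) 0 ''
  6: (17,16) 0 ''
  7: (16,7) 1 'd'
  8: (7,19) 1 'd'
  9: (19,2) 2 'de'
  10: (2,14) 2 'de'
  11: (14,11) 1 'd'
  12: (11,8) 2 'df'
  13: (8,20) 0 ''
  14: (20,0) 1 'e'
  15: (0,3) 1 'e'
  16: (3,15) 1 'e'
  17: (15,18) 2 'ed'
  18: (18,10) 2 'ed'
  19: (10,12) 0 ''
  20: (12,9) 1 'f'

[0, 1, 2, 3, 0, 0, 0, 1, 1, 2, 2, 1, 2, 0, 1, 1, 1, 2, 2, 0, 1]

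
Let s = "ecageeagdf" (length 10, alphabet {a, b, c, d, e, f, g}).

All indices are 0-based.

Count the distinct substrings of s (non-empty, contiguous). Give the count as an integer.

sorted suffixes:
  #0 SA[0]=6  'agdf'
  #1 SA[1]=2  'ageeagdf'
  #2 SA[2]=1  'cageeagdf'
  #3 SA[3]=8  'df'
  #4 SA[4]=5  'eagdf'
  #5 SA[5]=0  'ecageeagdf'
  #6 SA[6]=4  'eeagdf'
  #7 SA[7]=9  'f'
  #8 SA[8]=7  'gdf'
  #9 SA[9]=3  'geeagdf'

SA = [6, 2, 1, 8, 5, 0, 4, 9, 7, 3]
[i] adj suffixes → lcp
  [1] 6/2 → 2 ('ag')
  [2] 2/1 → 0 ('')
  [3] 1/8 → 0 ('')
  [4] 8/5 → 0 ('')
  [5] 5/0 → 1 ('e')
  [6] 0/4 → 1 ('e')
  [7] 4/9 → 0 ('')
  [8] 9/7 → 0 ('')
  [9] 7/3 → 1 ('g')

n(n+1)/2 = 10·11/2 = 55
Σ LCP = 0 + 2 + 0 + 0 + 0 + 1 + 1 + 0 + 0 + 1 = 5
distinct = 55 − 5 = 50

50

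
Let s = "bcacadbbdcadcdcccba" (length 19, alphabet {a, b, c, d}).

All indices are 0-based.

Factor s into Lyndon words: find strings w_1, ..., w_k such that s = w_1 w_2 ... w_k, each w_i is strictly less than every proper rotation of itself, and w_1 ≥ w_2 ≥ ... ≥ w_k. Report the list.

["bc", "acadbbdcadcdcccb", "a"]

emit factor 1: 'bc' (i=0, period=2)
emit factor 2: 'acadbbdcadcdcccb' (i=2, period=16)
emit factor 3: 'a' (i=18, period=1)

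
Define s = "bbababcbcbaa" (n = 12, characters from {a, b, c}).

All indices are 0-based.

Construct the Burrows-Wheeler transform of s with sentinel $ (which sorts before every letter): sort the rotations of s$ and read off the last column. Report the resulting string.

aabbbcba$cabb

rank  rotation       last
    0  $bbababcbcbaa  a
    1  a$bbababcbcba  a
    2  aa$bbababcbcb  b
    3  ababcbcbaa$bb  b
    4  abcbcbaa$bbab  b
    5  baa$bbababcbc  c
    6  bababcbcbaa$b  b
    7  babcbcbaa$bba  a
    8  bbababcbcbaa$  $
    9  bcbaa$bbababc  c
   10  bcbcbaa$bbaba  a
   11  cbaa$bbababcb  b
   12  cbcbaa$bbabab  b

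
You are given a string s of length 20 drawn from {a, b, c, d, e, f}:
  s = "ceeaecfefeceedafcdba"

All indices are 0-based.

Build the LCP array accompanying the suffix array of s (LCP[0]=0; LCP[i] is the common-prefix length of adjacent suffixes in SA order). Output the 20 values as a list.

sorted suffixes:
  #0 SA[0]=19  'a'
  #1 SA[1]=3  'aecfefeceedafcdba'
  #2 SA[2]=14  'afcdba'
  #3 SA[3]=18  'ba'
  #4 SA[4]=16  'cdba'
  #5 SA[5]=0  'ceeaecfefeceedafcdba'
  #6 SA[6]=10  'ceedafcdba'
  #7 SA[7]=5  'cfefeceedafcdba'
  #8 SA[8]=13  'dafcdba'
  #9 SA[9]=17  'dba'
  #10 SA[10]=2  'eaecfefeceedafcdba'
  #11 SA[11]=9  'eceedafcdba'
  #12 SA[12]=4  'ecfefeceedafcdba'
  #13 SA[13]=12  'edafcdba'
  #14 SA[14]=1  'eeaecfefeceedafcdba'
  #15 SA[15]=11  'eedafcdba'
  #16 SA[16]=7  'efeceedafcdba'
  #17 SA[17]=15  'fcdba'
  #18 SA[18]=8  'feceedafcdba'
  #19 SA[19]=6  'fefeceedafcdba'

SA = [19, 3, 14, 18, 16, 0, 10, 5, 13, 17, 2, 9, 4, 12, 1, 11, 7, 15, 8, 6]
i: (SA[i-1],SA[i]) lcp shared
  1: (19,3) 1 'a'
  2: (3,14) 1 'a'
  3: (14,18) 0 ''
  4: (18,16) 0 ''
  5: (16,0) 1 'c'
  6: (0,10) 3 'cee'
  7: (10,5) 1 'c'
  8: (5,13) 0 ''
  9: (13,17) 1 'd'
  10: (17,2) 0 ''
  11: (2,9) 1 'e'
  12: (9,4) 2 'ec'
  13: (4,12) 1 'e'
  14: (12,1) 1 'e'
  15: (1,11) 2 'ee'
  16: (11,7) 1 'e'
  17: (7,15) 0 ''
  18: (15,8) 1 'f'
  19: (8,6) 2 'fe'

[0, 1, 1, 0, 0, 1, 3, 1, 0, 1, 0, 1, 2, 1, 1, 2, 1, 0, 1, 2]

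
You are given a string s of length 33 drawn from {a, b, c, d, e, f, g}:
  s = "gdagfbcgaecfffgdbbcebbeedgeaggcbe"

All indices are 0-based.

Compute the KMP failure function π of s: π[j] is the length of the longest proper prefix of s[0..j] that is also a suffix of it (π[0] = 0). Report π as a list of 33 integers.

[0, 0, 0, 1, 0, 0, 0, 1, 0, 0, 0, 0, 0, 0, 1, 2, 0, 0, 0, 0, 0, 0, 0, 0, 0, 1, 0, 0, 1, 1, 0, 0, 0]

π[0] = 0
j=1 s[j]='d': π[1]=0 (border '')
j=2 s[j]='a': π[2]=0 (border '')
j=3 s[j]='g': π[3]=1 (border 'g')
j=4 s[j]='f': k: 1→0; π[4]=0 (border '')
j=5 s[j]='b': π[5]=0 (border '')
j=6 s[j]='c': π[6]=0 (border '')
j=7 s[j]='g': π[7]=1 (border 'g')
j=8 s[j]='a': k: 1→0; π[8]=0 (border '')
j=9 s[j]='e': π[9]=0 (border '')
j=10 s[j]='c': π[10]=0 (border '')
j=11 s[j]='f': π[11]=0 (border '')
j=12 s[j]='f': π[12]=0 (border '')
j=13 s[j]='f': π[13]=0 (border '')
j=14 s[j]='g': π[14]=1 (border 'g')
j=15 s[j]='d': π[15]=2 (border 'gd')
j=16 s[j]='b': k: 2→0; π[16]=0 (border '')
j=17 s[j]='b': π[17]=0 (border '')
j=18 s[j]='c': π[18]=0 (border '')
j=19 s[j]='e': π[19]=0 (border '')
j=20 s[j]='b': π[20]=0 (border '')
j=21 s[j]='b': π[21]=0 (border '')
j=22 s[j]='e': π[22]=0 (border '')
j=23 s[j]='e': π[23]=0 (border '')
j=24 s[j]='d': π[24]=0 (border '')
j=25 s[j]='g': π[25]=1 (border 'g')
j=26 s[j]='e': k: 1→0; π[26]=0 (border '')
j=27 s[j]='a': π[27]=0 (border '')
j=28 s[j]='g': π[28]=1 (border 'g')
j=29 s[j]='g': k: 1→0; π[29]=1 (border 'g')
j=30 s[j]='c': k: 1→0; π[30]=0 (border '')
j=31 s[j]='b': π[31]=0 (border '')
j=32 s[j]='e': π[32]=0 (border '')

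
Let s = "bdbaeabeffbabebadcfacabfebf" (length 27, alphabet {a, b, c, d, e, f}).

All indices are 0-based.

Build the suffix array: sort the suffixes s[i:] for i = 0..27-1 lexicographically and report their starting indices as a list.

rank | idx | suffix
   0 |  11 | abebadcfacabfebf
   1 |   5 | abeffbabebadcfacabfebf
   2 |  21 | abfebf
   3 |  19 | acabfebf
   4 |  15 | adcfacabfebf
   5 |   3 | aeabeffbabebadcfacabfebf
   6 |  10 | babebadcfacabfebf
   7 |  14 | badcfacabfebf
   8 |   2 | baeabeffbabebadcfacabfebf
   9 |   0 | bdbaeabeffbabebadcfacabfebf
  10 |  12 | bebadcfacabfebf
  11 |   6 | beffbabebadcfacabfebf
  12 |  25 | bf
  13 |  22 | bfebf
  14 |  20 | cabfebf
  15 |  17 | cfacabfebf
  16 |   1 | dbaeabeffbabebadcfacabfebf
  17 |  16 | dcfacabfebf
  18 |   4 | eabeffbabebadcfacabfebf
  19 |  13 | ebadcfacabfebf
  20 |  24 | ebf
  21 |   7 | effbabebadcfacabfebf
  22 |  26 | f
  23 |  18 | facabfebf
  24 |   9 | fbabebadcfacabfebf
  25 |  23 | febf
  26 |   8 | ffbabebadcfacabfebf

[11, 5, 21, 19, 15, 3, 10, 14, 2, 0, 12, 6, 25, 22, 20, 17, 1, 16, 4, 13, 24, 7, 26, 18, 9, 23, 8]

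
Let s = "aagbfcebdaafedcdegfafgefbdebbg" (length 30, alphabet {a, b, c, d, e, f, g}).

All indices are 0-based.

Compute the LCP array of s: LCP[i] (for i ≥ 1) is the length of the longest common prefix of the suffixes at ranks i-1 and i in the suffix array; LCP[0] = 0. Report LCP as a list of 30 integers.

[0, 2, 1, 2, 1, 0, 1, 2, 1, 1, 0, 1, 0, 1, 1, 2, 0, 2, 1, 1, 1, 0, 1, 1, 1, 1, 0, 1, 1, 1]

rank→(start, suffix):
  0 → (9, 'aafedcdegfafgefbdebbg')
  1 → (0, 'aagbfcebdaafedcdegfafgefbdebbg')
  2 → (10, 'afedcdegfafgefbdebbg')
  3 → (19, 'afgefbdebbg')
  4 → (1, 'agbfcebdaafedcdegfafgefbdebbg')
  5 → (27, 'bbg')
  6 → (7, 'bdaafedcdegfafgefbdebbg')
  7 → (24, 'bdebbg')
  8 → (3, 'bfcebdaafedcdegfafgefbdebbg')
  9 → (28, 'bg')
  10 → (14, 'cdegfafgefbdebbg')
  11 → (5, 'cebdaafedcdegfafgefbdebbg')
  12 → (8, 'daafedcdegfafgefbdebbg')
  13 → (13, 'dcdegfafgefbdebbg')
  14 → (25, 'debbg')
  15 → (15, 'degfafgefbdebbg')
  16 → (26, 'ebbg')
  17 → (6, 'ebdaafedcdegfafgefbdebbg')
  18 → (12, 'edcdegfafgefbdebbg')
  19 → (22, 'efbdebbg')
  20 → (16, 'egfafgefbdebbg')
  21 → (18, 'fafgefbdebbg')
  22 → (23, 'fbdebbg')
  23 → (4, 'fcebdaafedcdegfafgefbdebbg')
  24 → (11, 'fedcdegfafgefbdebbg')
  25 → (20, 'fgefbdebbg')
  26 → (29, 'g')
  27 → (2, 'gbfcebdaafedcdegfafgefbdebbg')
  28 → (21, 'gefbdebbg')
  29 → (17, 'gfafgefbdebbg')

SA = [9, 0, 10, 19, 1, 27, 7, 24, 3, 28, 14, 5, 8, 13, 25, 15, 26, 6, 12, 22, 16, 18, 23, 4, 11, 20, 29, 2, 21, 17]
i: (SA[i-1],SA[i]) lcp shared
  1: (9,0) 2 'aa'
  2: (0,10) 1 'a'
  3: (10,19) 2 'af'
  4: (19,1) 1 'a'
  5: (1,27) 0 ''
  6: (27,7) 1 'b'
  7: (7,24) 2 'bd'
  8: (24,3) 1 'b'
  9: (3,28) 1 'b'
  10: (28,14) 0 ''
  11: (14,5) 1 'c'
  12: (5,8) 0 ''
  13: (8,13) 1 'd'
  14: (13,25) 1 'd'
  15: (25,15) 2 'de'
  16: (15,26) 0 ''
  17: (26,6) 2 'eb'
  18: (6,12) 1 'e'
  19: (12,22) 1 'e'
  20: (22,16) 1 'e'
  21: (16,18) 0 ''
  22: (18,23) 1 'f'
  23: (23,4) 1 'f'
  24: (4,11) 1 'f'
  25: (11,20) 1 'f'
  26: (20,29) 0 ''
  27: (29,2) 1 'g'
  28: (2,21) 1 'g'
  29: (21,17) 1 'g'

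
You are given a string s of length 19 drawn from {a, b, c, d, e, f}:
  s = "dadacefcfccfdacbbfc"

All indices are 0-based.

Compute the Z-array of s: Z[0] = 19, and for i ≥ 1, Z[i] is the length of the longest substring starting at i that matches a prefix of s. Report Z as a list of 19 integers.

[19, 0, 2, 0, 0, 0, 0, 0, 0, 0, 0, 0, 2, 0, 0, 0, 0, 0, 0]

Z[0]=19
i=1: i≥r, start 0; Z[1]=0
i=2: i≥r, start 0; Z[2]=2 grow→box=[2,4)
i=3: min(r-i=1, Z[1]=0)=0; Z[3]=0
i=4: i≥r, start 0; Z[4]=0
i=5: i≥r, start 0; Z[5]=0
i=6: i≥r, start 0; Z[6]=0
i=7: i≥r, start 0; Z[7]=0
i=8: i≥r, start 0; Z[8]=0
i=9: i≥r, start 0; Z[9]=0
i=10: i≥r, start 0; Z[10]=0
i=11: i≥r, start 0; Z[11]=0
i=12: i≥r, start 0; Z[12]=2 grow→box=[12,14)
i=13: min(r-i=1, Z[1]=0)=0; Z[13]=0
i=14: i≥r, start 0; Z[14]=0
i=15: i≥r, start 0; Z[15]=0
i=16: i≥r, start 0; Z[16]=0
i=17: i≥r, start 0; Z[17]=0
i=18: i≥r, start 0; Z[18]=0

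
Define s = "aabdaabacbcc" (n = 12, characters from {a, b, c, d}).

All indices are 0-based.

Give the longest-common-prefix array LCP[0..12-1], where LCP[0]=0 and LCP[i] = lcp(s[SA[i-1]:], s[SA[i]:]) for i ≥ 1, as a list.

rank | idx | suffix
   0 |   4 | aabacbcc
   1 |   0 | aabdaabacbcc
   2 |   5 | abacbcc
   3 |   1 | abdaabacbcc
   4 |   7 | acbcc
   5 |   6 | bacbcc
   6 |   9 | bcc
   7 |   2 | bdaabacbcc
   8 |  11 | c
   9 |   8 | cbcc
  10 |  10 | cc
  11 |   3 | daabacbcc

SA = [4, 0, 5, 1, 7, 6, 9, 2, 11, 8, 10, 3]
rank  pair      lcp
   1  s[4:],s[0:]  3  'aab'
   2  s[0:],s[5:]  1  'a'
   3  s[5:],s[1:]  2  'ab'
   4  s[1:],s[7:]  1  'a'
   5  s[7:],s[6:]  0  ''
   6  s[6:],s[9:]  1  'b'
   7  s[9:],s[2:]  1  'b'
   8  s[2:],s[11:]  0  ''
   9  s[11:],s[8:]  1  'c'
  10  s[8:],s[10:]  1  'c'
  11  s[10:],s[3:]  0  ''

[0, 3, 1, 2, 1, 0, 1, 1, 0, 1, 1, 0]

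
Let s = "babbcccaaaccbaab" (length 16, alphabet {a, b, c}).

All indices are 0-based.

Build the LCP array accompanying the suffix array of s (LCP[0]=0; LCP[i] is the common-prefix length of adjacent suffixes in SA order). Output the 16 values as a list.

rank→(start, suffix):
  0 → (7, 'aaaccbaab')
  1 → (13, 'aab')
  2 → (8, 'aaccbaab')
  3 → (14, 'ab')
  4 → (1, 'abbcccaaaccbaab')
  5 → (9, 'accbaab')
  6 → (15, 'b')
  7 → (12, 'baab')
  8 → (0, 'babbcccaaaccbaab')
  9 → (2, 'bbcccaaaccbaab')
  10 → (3, 'bcccaaaccbaab')
  11 → (6, 'caaaccbaab')
  12 → (11, 'cbaab')
  13 → (5, 'ccaaaccbaab')
  14 → (10, 'ccbaab')
  15 → (4, 'cccaaaccbaab')

SA = [7, 13, 8, 14, 1, 9, 15, 12, 0, 2, 3, 6, 11, 5, 10, 4]
i: (SA[i-1],SA[i]) lcp shared
  1: (7,13) 2 'aa'
  2: (13,8) 2 'aa'
  3: (8,14) 1 'a'
  4: (14,1) 2 'ab'
  5: (1,9) 1 'a'
  6: (9,15) 0 ''
  7: (15,12) 1 'b'
  8: (12,0) 2 'ba'
  9: (0,2) 1 'b'
  10: (2,3) 1 'b'
  11: (3,6) 0 ''
  12: (6,11) 1 'c'
  13: (11,5) 1 'c'
  14: (5,10) 2 'cc'
  15: (10,4) 2 'cc'

[0, 2, 2, 1, 2, 1, 0, 1, 2, 1, 1, 0, 1, 1, 2, 2]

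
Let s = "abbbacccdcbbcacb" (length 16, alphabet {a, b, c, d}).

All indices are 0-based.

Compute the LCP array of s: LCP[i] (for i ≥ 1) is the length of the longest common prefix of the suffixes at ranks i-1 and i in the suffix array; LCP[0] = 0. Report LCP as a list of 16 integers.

[0, 1, 2, 0, 1, 1, 2, 2, 1, 0, 1, 2, 1, 2, 1, 0]

sorted suffixes:
  #0 SA[0]=0  'abbbacccdcbbcacb'
  #1 SA[1]=13  'acb'
  #2 SA[2]=4  'acccdcbbcacb'
  #3 SA[3]=15  'b'
  #4 SA[4]=3  'bacccdcbbcacb'
  #5 SA[5]=2  'bbacccdcbbcacb'
  #6 SA[6]=1  'bbbacccdcbbcacb'
  #7 SA[7]=10  'bbcacb'
  #8 SA[8]=11  'bcacb'
  #9 SA[9]=12  'cacb'
  #10 SA[10]=14  'cb'
  #11 SA[11]=9  'cbbcacb'
  #12 SA[12]=5  'cccdcbbcacb'
  #13 SA[13]=6  'ccdcbbcacb'
  #14 SA[14]=7  'cdcbbcacb'
  #15 SA[15]=8  'dcbbcacb'

SA = [0, 13, 4, 15, 3, 2, 1, 10, 11, 12, 14, 9, 5, 6, 7, 8]
rank  pair      lcp
   1  s[0:],s[13:]  1  'a'
   2  s[13:],s[4:]  2  'ac'
   3  s[4:],s[15:]  0  ''
   4  s[15:],s[3:]  1  'b'
   5  s[3:],s[2:]  1  'b'
   6  s[2:],s[1:]  2  'bb'
   7  s[1:],s[10:]  2  'bb'
   8  s[10:],s[11:]  1  'b'
   9  s[11:],s[12:]  0  ''
  10  s[12:],s[14:]  1  'c'
  11  s[14:],s[9:]  2  'cb'
  12  s[9:],s[5:]  1  'c'
  13  s[5:],s[6:]  2  'cc'
  14  s[6:],s[7:]  1  'c'
  15  s[7:],s[8:]  0  ''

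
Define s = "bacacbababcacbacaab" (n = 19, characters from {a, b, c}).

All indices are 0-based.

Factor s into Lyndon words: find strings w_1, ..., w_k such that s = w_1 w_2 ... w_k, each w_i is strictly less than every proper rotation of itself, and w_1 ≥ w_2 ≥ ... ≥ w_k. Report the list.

emit factor 1: 'b' (i=0, period=1)
emit factor 2: 'acacb' (i=1, period=5)
emit factor 3: 'ababcacbac' (i=6, period=10)
emit factor 4: 'aab' (i=16, period=3)

["b", "acacb", "ababcacbac", "aab"]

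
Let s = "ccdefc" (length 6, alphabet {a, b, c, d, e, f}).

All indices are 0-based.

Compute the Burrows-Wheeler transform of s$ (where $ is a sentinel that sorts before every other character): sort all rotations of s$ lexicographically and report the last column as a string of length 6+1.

rank  rotation last
    0  $ccdefc  c
    1  c$ccdef  f
    2  ccdefc$  $
    3  cdefc$c  c
    4  defc$cc  c
    5  efc$ccd  d
    6  fc$ccde  e

cf$ccde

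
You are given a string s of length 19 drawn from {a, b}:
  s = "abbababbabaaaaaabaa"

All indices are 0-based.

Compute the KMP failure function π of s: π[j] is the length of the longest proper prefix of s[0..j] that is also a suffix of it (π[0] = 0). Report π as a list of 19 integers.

π[0] = 0
j=1 s[j]='b': π[1]=0 (border '')
j=2 s[j]='b': π[2]=0 (border '')
j=3 s[j]='a': π[3]=1 (border 'a')
j=4 s[j]='b': π[4]=2 (border 'ab')
j=5 s[j]='a': k: 2→0; π[5]=1 (border 'a')
j=6 s[j]='b': π[6]=2 (border 'ab')
j=7 s[j]='b': π[7]=3 (border 'abb')
j=8 s[j]='a': π[8]=4 (border 'abba')
j=9 s[j]='b': π[9]=5 (border 'abbab')
j=10 s[j]='a': π[10]=6 (border 'abbaba')
j=11 s[j]='a': k: 6→1→0; π[11]=1 (border 'a')
j=12 s[j]='a': k: 1→0; π[12]=1 (border 'a')
j=13 s[j]='a': k: 1→0; π[13]=1 (border 'a')
j=14 s[j]='a': k: 1→0; π[14]=1 (border 'a')
j=15 s[j]='a': k: 1→0; π[15]=1 (border 'a')
j=16 s[j]='b': π[16]=2 (border 'ab')
j=17 s[j]='a': k: 2→0; π[17]=1 (border 'a')
j=18 s[j]='a': k: 1→0; π[18]=1 (border 'a')

[0, 0, 0, 1, 2, 1, 2, 3, 4, 5, 6, 1, 1, 1, 1, 1, 2, 1, 1]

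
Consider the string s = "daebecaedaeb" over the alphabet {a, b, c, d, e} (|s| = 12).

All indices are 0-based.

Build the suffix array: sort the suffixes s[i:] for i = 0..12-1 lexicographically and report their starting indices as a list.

rank→(start, suffix):
  0 → (9, 'aeb')
  1 → (1, 'aebecaedaeb')
  2 → (6, 'aedaeb')
  3 → (11, 'b')
  4 → (3, 'becaedaeb')
  5 → (5, 'caedaeb')
  6 → (8, 'daeb')
  7 → (0, 'daebecaedaeb')
  8 → (10, 'eb')
  9 → (2, 'ebecaedaeb')
  10 → (4, 'ecaedaeb')
  11 → (7, 'edaeb')

[9, 1, 6, 11, 3, 5, 8, 0, 10, 2, 4, 7]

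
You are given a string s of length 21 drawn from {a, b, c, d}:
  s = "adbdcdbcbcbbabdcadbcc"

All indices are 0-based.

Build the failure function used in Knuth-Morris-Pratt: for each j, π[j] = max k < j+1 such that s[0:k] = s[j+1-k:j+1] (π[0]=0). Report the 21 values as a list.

π[0] = 0
j=1 s[j]='d': π[1]=0 (border '')
j=2 s[j]='b': π[2]=0 (border '')
j=3 s[j]='d': π[3]=0 (border '')
j=4 s[j]='c': π[4]=0 (border '')
j=5 s[j]='d': π[5]=0 (border '')
j=6 s[j]='b': π[6]=0 (border '')
j=7 s[j]='c': π[7]=0 (border '')
j=8 s[j]='b': π[8]=0 (border '')
j=9 s[j]='c': π[9]=0 (border '')
j=10 s[j]='b': π[10]=0 (border '')
j=11 s[j]='b': π[11]=0 (border '')
j=12 s[j]='a': π[12]=1 (border 'a')
j=13 s[j]='b': k: 1→0; π[13]=0 (border '')
j=14 s[j]='d': π[14]=0 (border '')
j=15 s[j]='c': π[15]=0 (border '')
j=16 s[j]='a': π[16]=1 (border 'a')
j=17 s[j]='d': π[17]=2 (border 'ad')
j=18 s[j]='b': π[18]=3 (border 'adb')
j=19 s[j]='c': k: 3→0; π[19]=0 (border '')
j=20 s[j]='c': π[20]=0 (border '')

[0, 0, 0, 0, 0, 0, 0, 0, 0, 0, 0, 0, 1, 0, 0, 0, 1, 2, 3, 0, 0]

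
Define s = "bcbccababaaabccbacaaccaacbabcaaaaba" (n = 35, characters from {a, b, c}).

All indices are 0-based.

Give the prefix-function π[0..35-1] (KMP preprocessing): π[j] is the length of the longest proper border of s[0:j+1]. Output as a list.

π[0] = 0
j=1 s[j]='c': π[1]=0 (border '')
j=2 s[j]='b': π[2]=1 (border 'b')
j=3 s[j]='c': π[3]=2 (border 'bc')
j=4 s[j]='c': k: 2→0; π[4]=0 (border '')
j=5 s[j]='a': π[5]=0 (border '')
j=6 s[j]='b': π[6]=1 (border 'b')
j=7 s[j]='a': k: 1→0; π[7]=0 (border '')
j=8 s[j]='b': π[8]=1 (border 'b')
j=9 s[j]='a': k: 1→0; π[9]=0 (border '')
j=10 s[j]='a': π[10]=0 (border '')
j=11 s[j]='a': π[11]=0 (border '')
j=12 s[j]='b': π[12]=1 (border 'b')
j=13 s[j]='c': π[13]=2 (border 'bc')
j=14 s[j]='c': k: 2→0; π[14]=0 (border '')
j=15 s[j]='b': π[15]=1 (border 'b')
j=16 s[j]='a': k: 1→0; π[16]=0 (border '')
j=17 s[j]='c': π[17]=0 (border '')
j=18 s[j]='a': π[18]=0 (border '')
j=19 s[j]='a': π[19]=0 (border '')
j=20 s[j]='c': π[20]=0 (border '')
j=21 s[j]='c': π[21]=0 (border '')
j=22 s[j]='a': π[22]=0 (border '')
j=23 s[j]='a': π[23]=0 (border '')
j=24 s[j]='c': π[24]=0 (border '')
j=25 s[j]='b': π[25]=1 (border 'b')
j=26 s[j]='a': k: 1→0; π[26]=0 (border '')
j=27 s[j]='b': π[27]=1 (border 'b')
j=28 s[j]='c': π[28]=2 (border 'bc')
j=29 s[j]='a': k: 2→0; π[29]=0 (border '')
j=30 s[j]='a': π[30]=0 (border '')
j=31 s[j]='a': π[31]=0 (border '')
j=32 s[j]='a': π[32]=0 (border '')
j=33 s[j]='b': π[33]=1 (border 'b')
j=34 s[j]='a': k: 1→0; π[34]=0 (border '')

[0, 0, 1, 2, 0, 0, 1, 0, 1, 0, 0, 0, 1, 2, 0, 1, 0, 0, 0, 0, 0, 0, 0, 0, 0, 1, 0, 1, 2, 0, 0, 0, 0, 1, 0]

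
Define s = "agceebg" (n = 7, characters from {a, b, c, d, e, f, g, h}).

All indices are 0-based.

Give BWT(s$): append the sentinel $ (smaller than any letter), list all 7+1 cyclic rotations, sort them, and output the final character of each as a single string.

rank  rotation  last
    0  $agceebg  g
    1  agceebg$  $
    2  bg$agcee  e
    3  ceebg$ag  g
    4  ebg$agce  e
    5  eebg$agc  c
    6  g$agceeb  b
    7  gceebg$a  a

g$egecba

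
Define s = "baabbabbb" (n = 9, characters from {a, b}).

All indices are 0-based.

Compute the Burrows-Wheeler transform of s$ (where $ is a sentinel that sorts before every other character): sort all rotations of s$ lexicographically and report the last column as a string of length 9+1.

bbabb$bbaa

rank  rotation    last
    0  $baabbabbb  b
    1  aabbabbb$b  b
    2  abbabbb$ba  a
    3  abbb$baabb  b
    4  b$baabbabb  b
    5  baabbabbb$  $
    6  babbb$baab  b
    7  bb$baabbab  b
    8  bbabbb$baa  a
    9  bbb$baabba  a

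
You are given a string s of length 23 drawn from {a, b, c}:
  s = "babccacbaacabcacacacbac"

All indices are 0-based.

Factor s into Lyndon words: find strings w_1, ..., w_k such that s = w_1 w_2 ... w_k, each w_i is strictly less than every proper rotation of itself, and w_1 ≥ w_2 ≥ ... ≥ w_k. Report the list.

emit factor 1: 'b' (i=0, period=1)
emit factor 2: 'abccacb' (i=1, period=7)
emit factor 3: 'aacabcacacacbac' (i=8, period=15)

["b", "abccacb", "aacabcacacacbac"]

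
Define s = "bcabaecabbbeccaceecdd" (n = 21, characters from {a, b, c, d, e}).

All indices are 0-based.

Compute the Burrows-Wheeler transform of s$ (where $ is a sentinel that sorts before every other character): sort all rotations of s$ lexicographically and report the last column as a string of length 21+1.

rank  rotation                last
    0  $bcabaecabbbeccaceecdd  d
    1  abaecabbbeccaceecdd$bc  c
    2  abbbeccaceecdd$bcabaec  c
    3  aceecdd$bcabaecabbbecc  c
    4  aecabbbeccaceecdd$bcab  b
    5  baecabbbeccaceecdd$bca  a
    6  bbbeccaceecdd$bcabaeca  a
    7  bbeccaceecdd$bcabaecab  b
    8  bcabaecabbbeccaceecdd$  $
    9  beccaceecdd$bcabaecabb  b
   10  cabaecabbbeccaceecdd$b  b
   11  cabbbeccaceecdd$bcabae  e
   12  caceecdd$bcabaecabbbec  c
   13  ccaceecdd$bcabaecabbbe  e
   14  cdd$bcabaecabbbeccacee  e
   15  ceecdd$bcabaecabbbecca  a
   16  d$bcabaecabbbeccaceecd  d
   17  dd$bcabaecabbbeccaceec  c
   18  ecabbbeccaceecdd$bcaba  a
   19  eccaceecdd$bcabaecabbb  b
   20  ecdd$bcabaecabbbeccace  e
   21  eecdd$bcabaecabbbeccac  c

dcccbaab$bbeceeadcabec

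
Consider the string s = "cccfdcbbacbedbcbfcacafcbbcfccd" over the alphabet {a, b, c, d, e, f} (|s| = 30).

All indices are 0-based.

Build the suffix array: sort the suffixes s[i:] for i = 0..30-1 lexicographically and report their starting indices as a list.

[18, 8, 20, 7, 6, 23, 13, 24, 10, 15, 17, 19, 5, 22, 9, 14, 0, 27, 1, 28, 25, 2, 29, 12, 4, 11, 16, 21, 26, 3]

rank→(start, suffix):
  0 → (18, 'acafcbbcfccd')
  1 → (8, 'acbedbcbfcacafcbbcfccd')
  2 → (20, 'afcbbcfccd')
  3 → (7, 'bacbedbcbfcacafcbbcfccd')
  4 → (6, 'bbacbedbcbfcacafcbbcfccd')
  5 → (23, 'bbcfccd')
  6 → (13, 'bcbfcacafcbbcfccd')
  7 → (24, 'bcfccd')
  8 → (10, 'bedbcbfcacafcbbcfccd')
  9 → (15, 'bfcacafcbbcfccd')
  10 → (17, 'cacafcbbcfccd')
  11 → (19, 'cafcbbcfccd')
  12 → (5, 'cbbacbedbcbfcacafcbbcfccd')
  13 → (22, 'cbbcfccd')
  14 → (9, 'cbedbcbfcacafcbbcfccd')
  15 → (14, 'cbfcacafcbbcfccd')
  16 → (0, 'cccfdcbbacbedbcbfcacafcbbcfccd')
  17 → (27, 'ccd')
  18 → (1, 'ccfdcbbacbedbcbfcacafcbbcfccd')
  19 → (28, 'cd')
  20 → (25, 'cfccd')
  21 → (2, 'cfdcbbacbedbcbfcacafcbbcfccd')
  22 → (29, 'd')
  23 → (12, 'dbcbfcacafcbbcfccd')
  24 → (4, 'dcbbacbedbcbfcacafcbbcfccd')
  25 → (11, 'edbcbfcacafcbbcfccd')
  26 → (16, 'fcacafcbbcfccd')
  27 → (21, 'fcbbcfccd')
  28 → (26, 'fccd')
  29 → (3, 'fdcbbacbedbcbfcacafcbbcfccd')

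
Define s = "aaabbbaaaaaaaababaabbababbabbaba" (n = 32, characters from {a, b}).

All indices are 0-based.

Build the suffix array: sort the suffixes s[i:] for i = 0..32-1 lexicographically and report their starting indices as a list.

rank | idx | suffix
   0 |  31 | a
   1 |   6 | aaaaaaaababaabbababbabbaba
   2 |   7 | aaaaaaababaabbababbabbaba
   3 |   8 | aaaaaababaabbababbabbaba
   4 |   9 | aaaaababaabbababbabbaba
   5 |  10 | aaaababaabbababbabbaba
   6 |  11 | aaababaabbababbabbaba
   7 |   0 | aaabbbaaaaaaaababaabbababbabbaba
   8 |  12 | aababaabbababbabbaba
   9 |  17 | aabbababbabbaba
  10 |   1 | aabbbaaaaaaaababaabbababbabbaba
  11 |  29 | aba
  12 |  15 | abaabbababbabbaba
  13 |  13 | ababaabbababbabbaba
  14 |  21 | ababbabbaba
  15 |  26 | abbaba
  16 |  18 | abbababbabbaba
  17 |  23 | abbabbaba
  18 |   2 | abbbaaaaaaaababaabbababbabbaba
  19 |  30 | ba
  20 |   5 | baaaaaaaababaabbababbabbaba
  21 |  16 | baabbababbabbaba
  22 |  28 | baba
  23 |  14 | babaabbababbabbaba
  24 |  20 | bababbabbaba
  25 |  25 | babbaba
  26 |  22 | babbabbaba
  27 |   4 | bbaaaaaaaababaabbababbabbaba
  28 |  27 | bbaba
  29 |  19 | bbababbabbaba
  30 |  24 | bbabbaba
  31 |   3 | bbbaaaaaaaababaabbababbabbaba

[31, 6, 7, 8, 9, 10, 11, 0, 12, 17, 1, 29, 15, 13, 21, 26, 18, 23, 2, 30, 5, 16, 28, 14, 20, 25, 22, 4, 27, 19, 24, 3]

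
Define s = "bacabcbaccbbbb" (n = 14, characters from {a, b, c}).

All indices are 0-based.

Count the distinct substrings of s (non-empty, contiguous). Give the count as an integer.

87

sorted suffixes:
  #0 SA[0]=3  'abcbaccbbbb'
  #1 SA[1]=1  'acabcbaccbbbb'
  #2 SA[2]=7  'accbbbb'
  #3 SA[3]=13  'b'
  #4 SA[4]=0  'bacabcbaccbbbb'
  #5 SA[5]=6  'baccbbbb'
  #6 SA[6]=12  'bb'
  #7 SA[7]=11  'bbb'
  #8 SA[8]=10  'bbbb'
  #9 SA[9]=4  'bcbaccbbbb'
  #10 SA[10]=2  'cabcbaccbbbb'
  #11 SA[11]=5  'cbaccbbbb'
  #12 SA[12]=9  'cbbbb'
  #13 SA[13]=8  'ccbbbb'

SA = [3, 1, 7, 13, 0, 6, 12, 11, 10, 4, 2, 5, 9, 8]
i: (SA[i-1],SA[i]) lcp shared
  1: (3,1) 1 'a'
  2: (1,7) 2 'ac'
  3: (7,13) 0 ''
  4: (13,0) 1 'b'
  5: (0,6) 3 'bac'
  6: (6,12) 1 'b'
  7: (12,11) 2 'bb'
  8: (11,10) 3 'bbb'
  9: (10,4) 1 'b'
  10: (4,2) 0 ''
  11: (2,5) 1 'c'
  12: (5,9) 2 'cb'
  13: (9,8) 1 'c'

n(n+1)/2 = 14·15/2 = 105
Σ LCP = 0 + 1 + 2 + 0 + 1 + 3 + 1 + 2 + 3 + 1 + 0 + 1 + 2 + 1 = 18
distinct = 105 − 18 = 87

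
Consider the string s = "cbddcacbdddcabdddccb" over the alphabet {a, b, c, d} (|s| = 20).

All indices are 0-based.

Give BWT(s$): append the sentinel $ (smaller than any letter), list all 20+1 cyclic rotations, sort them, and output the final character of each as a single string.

rank  rotation               last
    0  $cbddcacbdddcabdddccb  b
    1  abdddccb$cbddcacbdddc  c
    2  acbdddcabdddccb$cbddc  c
    3  b$cbddcacbdddcabdddcc  c
    4  bddcacbdddcabdddccb$c  c
    5  bdddcabdddccb$cbddcac  c
    6  bdddccb$cbddcacbdddca  a
    7  cabdddccb$cbddcacbddd  d
    8  cacbdddcabdddccb$cbdd  d
    9  cb$cbddcacbdddcabdddc  c
   10  cbddcacbdddcabdddccb$  $
   11  cbdddcabdddccb$cbddca  a
   12  ccb$cbddcacbdddcabddd  d
   13  dcabdddccb$cbddcacbdd  d
   14  dcacbdddcabdddccb$cbd  d
   15  dccb$cbddcacbdddcabdd  d
   16  ddcabdddccb$cbddcacbd  d
   17  ddcacbdddcabdddccb$cb  b
   18  ddccb$cbddcacbdddcabd  d
   19  dddcabdddccb$cbddcacb  b
   20  dddccb$cbddcacbdddcab  b

bcccccaddc$adddddbdbb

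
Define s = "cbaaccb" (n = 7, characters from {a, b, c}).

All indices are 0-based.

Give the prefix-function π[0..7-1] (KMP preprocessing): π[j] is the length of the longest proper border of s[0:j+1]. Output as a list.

[0, 0, 0, 0, 1, 1, 2]

π[0] = 0
j=1 s[j]='b': π[1]=0 (border '')
j=2 s[j]='a': π[2]=0 (border '')
j=3 s[j]='a': π[3]=0 (border '')
j=4 s[j]='c': π[4]=1 (border 'c')
j=5 s[j]='c': k: 1→0; π[5]=1 (border 'c')
j=6 s[j]='b': π[6]=2 (border 'cb')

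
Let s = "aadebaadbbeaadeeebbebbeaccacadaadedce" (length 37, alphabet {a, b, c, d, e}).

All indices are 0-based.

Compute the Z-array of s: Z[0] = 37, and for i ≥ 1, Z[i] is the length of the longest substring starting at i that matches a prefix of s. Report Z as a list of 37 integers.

Z[0]=37
i=1: i≥r, start 0; Z[1]=1 scan→box=[1,2)
i=2: i≥r, start 0; Z[2]=0
i=3: i≥r, start 0; Z[3]=0
i=4: i≥r, start 0; Z[4]=0
i=5: i≥r, start 0; Z[5]=3 scan→box=[5,8)
i=6: min(r-i=2, Z[1]=1)=1; Z[6]=1
i=7: min(r-i=1, Z[2]=0)=0; Z[7]=0
i=8: i≥r, start 0; Z[8]=0
i=9: i≥r, start 0; Z[9]=0
i=10: i≥r, start 0; Z[10]=0
i=11: i≥r, start 0; Z[11]=4 scan→box=[11,15)
i=12: min(r-i=3, Z[1]=1)=1; Z[12]=1
i=13: min(r-i=2, Z[2]=0)=0; Z[13]=0
i=14: min(r-i=1, Z[3]=0)=0; Z[14]=0
i=15: i≥r, start 0; Z[15]=0
i=16: i≥r, start 0; Z[16]=0
i=17: i≥r, start 0; Z[17]=0
i=18: i≥r, start 0; Z[18]=0
i=19: i≥r, start 0; Z[19]=0
i=20: i≥r, start 0; Z[20]=0
i=21: i≥r, start 0; Z[21]=0
i=22: i≥r, start 0; Z[22]=0
i=23: i≥r, start 0; Z[23]=1 scan→box=[23,24)
i=24: i≥r, start 0; Z[24]=0
i=25: i≥r, start 0; Z[25]=0
i=26: i≥r, start 0; Z[26]=1 scan→box=[26,27)
i=27: i≥r, start 0; Z[27]=0
i=28: i≥r, start 0; Z[28]=1 scan→box=[28,29)
i=29: i≥r, start 0; Z[29]=0
i=30: i≥r, start 0; Z[30]=4 scan→box=[30,34)
i=31: min(r-i=3, Z[1]=1)=1; Z[31]=1
i=32: min(r-i=2, Z[2]=0)=0; Z[32]=0
i=33: min(r-i=1, Z[3]=0)=0; Z[33]=0
i=34: i≥r, start 0; Z[34]=0
i=35: i≥r, start 0; Z[35]=0
i=36: i≥r, start 0; Z[36]=0

[37, 1, 0, 0, 0, 3, 1, 0, 0, 0, 0, 4, 1, 0, 0, 0, 0, 0, 0, 0, 0, 0, 0, 1, 0, 0, 1, 0, 1, 0, 4, 1, 0, 0, 0, 0, 0]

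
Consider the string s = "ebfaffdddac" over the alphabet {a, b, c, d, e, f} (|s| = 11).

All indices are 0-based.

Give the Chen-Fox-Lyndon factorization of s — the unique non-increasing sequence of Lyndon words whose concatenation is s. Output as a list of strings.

["e", "bf", "affddd", "ac"]

emit factor 1: 'e' (i=0, period=1)
emit factor 2: 'bf' (i=1, period=2)
emit factor 3: 'affddd' (i=3, period=6)
emit factor 4: 'ac' (i=9, period=2)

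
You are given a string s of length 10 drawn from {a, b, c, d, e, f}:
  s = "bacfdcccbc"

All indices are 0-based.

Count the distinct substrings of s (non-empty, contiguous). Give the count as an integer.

49

rank | idx | suffix
   0 |   1 | acfdcccbc
   1 |   0 | bacfdcccbc
   2 |   8 | bc
   3 |   9 | c
   4 |   7 | cbc
   5 |   6 | ccbc
   6 |   5 | cccbc
   7 |   2 | cfdcccbc
   8 |   4 | dcccbc
   9 |   3 | fdcccbc

SA = [1, 0, 8, 9, 7, 6, 5, 2, 4, 3]
[i] adj suffixes → lcp
  [1] 1/0 → 0 ('')
  [2] 0/8 → 1 ('b')
  [3] 8/9 → 0 ('')
  [4] 9/7 → 1 ('c')
  [5] 7/6 → 1 ('c')
  [6] 6/5 → 2 ('cc')
  [7] 5/2 → 1 ('c')
  [8] 2/4 → 0 ('')
  [9] 4/3 → 0 ('')

n(n+1)/2 = 10·11/2 = 55
Σ LCP = 0 + 0 + 1 + 0 + 1 + 1 + 2 + 1 + 0 + 0 = 6
distinct = 55 − 6 = 49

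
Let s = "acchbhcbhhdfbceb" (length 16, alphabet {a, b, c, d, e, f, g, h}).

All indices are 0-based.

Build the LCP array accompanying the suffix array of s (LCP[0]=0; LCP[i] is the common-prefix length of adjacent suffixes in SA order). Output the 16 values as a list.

[0, 0, 1, 1, 2, 0, 1, 1, 1, 0, 0, 0, 0, 1, 1, 1]

rank | idx | suffix
   0 |   0 | acchbhcbhhdfbceb
   1 |  15 | b
   2 |  12 | bceb
   3 |   4 | bhcbhhdfbceb
   4 |   7 | bhhdfbceb
   5 |   6 | cbhhdfbceb
   6 |   1 | cchbhcbhhdfbceb
   7 |  13 | ceb
   8 |   2 | chbhcbhhdfbceb
   9 |  10 | dfbceb
  10 |  14 | eb
  11 |  11 | fbceb
  12 |   3 | hbhcbhhdfbceb
  13 |   5 | hcbhhdfbceb
  14 |   9 | hdfbceb
  15 |   8 | hhdfbceb

SA = [0, 15, 12, 4, 7, 6, 1, 13, 2, 10, 14, 11, 3, 5, 9, 8]
[i] adj suffixes → lcp
  [1] 0/15 → 0 ('')
  [2] 15/12 → 1 ('b')
  [3] 12/4 → 1 ('b')
  [4] 4/7 → 2 ('bh')
  [5] 7/6 → 0 ('')
  [6] 6/1 → 1 ('c')
  [7] 1/13 → 1 ('c')
  [8] 13/2 → 1 ('c')
  [9] 2/10 → 0 ('')
  [10] 10/14 → 0 ('')
  [11] 14/11 → 0 ('')
  [12] 11/3 → 0 ('')
  [13] 3/5 → 1 ('h')
  [14] 5/9 → 1 ('h')
  [15] 9/8 → 1 ('h')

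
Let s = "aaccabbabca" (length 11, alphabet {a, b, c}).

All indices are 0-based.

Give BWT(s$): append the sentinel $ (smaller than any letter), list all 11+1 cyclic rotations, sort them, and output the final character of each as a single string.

rank  rotation      last
    0  $aaccabbabca  a
    1  a$aaccabbabc  c
    2  aaccabbabca$  $
    3  abbabca$aacc  c
    4  abca$aaccabb  b
    5  accabbabca$a  a
    6  babca$aaccab  b
    7  bbabca$aacca  a
    8  bca$aaccabba  a
    9  ca$aaccabbab  b
   10  cabbabca$aac  c
   11  ccabbabca$aa  a

ac$cbabaabca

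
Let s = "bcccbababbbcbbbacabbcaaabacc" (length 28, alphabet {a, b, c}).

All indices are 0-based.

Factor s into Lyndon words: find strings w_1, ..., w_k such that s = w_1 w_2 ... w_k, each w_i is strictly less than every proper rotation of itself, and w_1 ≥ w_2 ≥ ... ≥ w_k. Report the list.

["bccc", "b", "ababbbcbbbacabbc", "aaabacc"]

emit factor 1: 'bccc' (i=0, period=4)
emit factor 2: 'b' (i=4, period=1)
emit factor 3: 'ababbbcbbbacabbc' (i=5, period=16)
emit factor 4: 'aaabacc' (i=21, period=7)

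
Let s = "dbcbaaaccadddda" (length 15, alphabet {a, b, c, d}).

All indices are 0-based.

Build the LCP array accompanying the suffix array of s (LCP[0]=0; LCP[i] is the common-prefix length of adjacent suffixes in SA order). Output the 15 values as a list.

[0, 1, 2, 1, 1, 0, 1, 0, 1, 1, 0, 1, 1, 2, 3]

rank→(start, suffix):
  0 → (14, 'a')
  1 → (4, 'aaaccadddda')
  2 → (5, 'aaccadddda')
  3 → (6, 'accadddda')
  4 → (9, 'adddda')
  5 → (3, 'baaaccadddda')
  6 → (1, 'bcbaaaccadddda')
  7 → (8, 'cadddda')
  8 → (2, 'cbaaaccadddda')
  9 → (7, 'ccadddda')
  10 → (13, 'da')
  11 → (0, 'dbcbaaaccadddda')
  12 → (12, 'dda')
  13 → (11, 'ddda')
  14 → (10, 'dddda')

SA = [14, 4, 5, 6, 9, 3, 1, 8, 2, 7, 13, 0, 12, 11, 10]
i: (SA[i-1],SA[i]) lcp shared
  1: (14,4) 1 'a'
  2: (4,5) 2 'aa'
  3: (5,6) 1 'a'
  4: (6,9) 1 'a'
  5: (9,3) 0 ''
  6: (3,1) 1 'b'
  7: (1,8) 0 ''
  8: (8,2) 1 'c'
  9: (2,7) 1 'c'
  10: (7,13) 0 ''
  11: (13,0) 1 'd'
  12: (0,12) 1 'd'
  13: (12,11) 2 'dd'
  14: (11,10) 3 'ddd'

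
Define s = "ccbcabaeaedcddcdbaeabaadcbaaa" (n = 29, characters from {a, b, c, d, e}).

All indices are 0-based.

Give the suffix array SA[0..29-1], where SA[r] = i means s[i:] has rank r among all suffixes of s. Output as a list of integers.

[28, 27, 26, 21, 19, 4, 22, 17, 6, 8, 25, 20, 16, 5, 2, 3, 24, 1, 0, 14, 11, 15, 23, 13, 10, 12, 18, 7, 9]

rank→(start, suffix):
  0 → (28, 'a')
  1 → (27, 'aa')
  2 → (26, 'aaa')
  3 → (21, 'aadcbaaa')
  4 → (19, 'abaadcbaaa')
  5 → (4, 'abaeaedcddcdbaeabaadcbaaa')
  6 → (22, 'adcbaaa')
  7 → (17, 'aeabaadcbaaa')
  8 → (6, 'aeaedcddcdbaeabaadcbaaa')
  9 → (8, 'aedcddcdbaeabaadcbaaa')
  10 → (25, 'baaa')
  11 → (20, 'baadcbaaa')
  12 → (16, 'baeabaadcbaaa')
  13 → (5, 'baeaedcddcdbaeabaadcbaaa')
  14 → (2, 'bcabaeaedcddcdbaeabaadcbaaa')
  15 → (3, 'cabaeaedcddcdbaeabaadcbaaa')
  16 → (24, 'cbaaa')
  17 → (1, 'cbcabaeaedcddcdbaeabaadcbaaa')
  18 → (0, 'ccbcabaeaedcddcdbaeabaadcbaaa')
  19 → (14, 'cdbaeabaadcbaaa')
  20 → (11, 'cddcdbaeabaadcbaaa')
  21 → (15, 'dbaeabaadcbaaa')
  22 → (23, 'dcbaaa')
  23 → (13, 'dcdbaeabaadcbaaa')
  24 → (10, 'dcddcdbaeabaadcbaaa')
  25 → (12, 'ddcdbaeabaadcbaaa')
  26 → (18, 'eabaadcbaaa')
  27 → (7, 'eaedcddcdbaeabaadcbaaa')
  28 → (9, 'edcddcdbaeabaadcbaaa')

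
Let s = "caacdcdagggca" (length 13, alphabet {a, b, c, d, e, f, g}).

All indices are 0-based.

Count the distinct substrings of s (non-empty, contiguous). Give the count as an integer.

79

sorted suffixes:
  #0 SA[0]=12  'a'
  #1 SA[1]=1  'aacdcdagggca'
  #2 SA[2]=2  'acdcdagggca'
  #3 SA[3]=7  'agggca'
  #4 SA[4]=11  'ca'
  #5 SA[5]=0  'caacdcdagggca'
  #6 SA[6]=5  'cdagggca'
  #7 SA[7]=3  'cdcdagggca'
  #8 SA[8]=6  'dagggca'
  #9 SA[9]=4  'dcdagggca'
  #10 SA[10]=10  'gca'
  #11 SA[11]=9  'ggca'
  #12 SA[12]=8  'gggca'

SA = [12, 1, 2, 7, 11, 0, 5, 3, 6, 4, 10, 9, 8]
[i] adj suffixes → lcp
  [1] 12/1 → 1 ('a')
  [2] 1/2 → 1 ('a')
  [3] 2/7 → 1 ('a')
  [4] 7/11 → 0 ('')
  [5] 11/0 → 2 ('ca')
  [6] 0/5 → 1 ('c')
  [7] 5/3 → 2 ('cd')
  [8] 3/6 → 0 ('')
  [9] 6/4 → 1 ('d')
  [10] 4/10 → 0 ('')
  [11] 10/9 → 1 ('g')
  [12] 9/8 → 2 ('gg')

n(n+1)/2 = 13·14/2 = 91
Σ LCP = 0 + 1 + 1 + 1 + 0 + 2 + 1 + 2 + 0 + 1 + 0 + 1 + 2 = 12
distinct = 91 − 12 = 79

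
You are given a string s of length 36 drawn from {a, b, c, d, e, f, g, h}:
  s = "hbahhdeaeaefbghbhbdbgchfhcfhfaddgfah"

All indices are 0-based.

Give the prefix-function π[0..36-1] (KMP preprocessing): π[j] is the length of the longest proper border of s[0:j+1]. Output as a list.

[0, 0, 0, 1, 1, 0, 0, 0, 0, 0, 0, 0, 0, 0, 1, 2, 1, 2, 0, 0, 0, 0, 1, 0, 1, 0, 0, 1, 0, 0, 0, 0, 0, 0, 0, 1]

π[0] = 0
j=1 s[j]='b': π[1]=0 (border '')
j=2 s[j]='a': π[2]=0 (border '')
j=3 s[j]='h': π[3]=1 (border 'h')
j=4 s[j]='h': k: 1→0; π[4]=1 (border 'h')
j=5 s[j]='d': k: 1→0; π[5]=0 (border '')
j=6 s[j]='e': π[6]=0 (border '')
j=7 s[j]='a': π[7]=0 (border '')
j=8 s[j]='e': π[8]=0 (border '')
j=9 s[j]='a': π[9]=0 (border '')
j=10 s[j]='e': π[10]=0 (border '')
j=11 s[j]='f': π[11]=0 (border '')
j=12 s[j]='b': π[12]=0 (border '')
j=13 s[j]='g': π[13]=0 (border '')
j=14 s[j]='h': π[14]=1 (border 'h')
j=15 s[j]='b': π[15]=2 (border 'hb')
j=16 s[j]='h': k: 2→0; π[16]=1 (border 'h')
j=17 s[j]='b': π[17]=2 (border 'hb')
j=18 s[j]='d': k: 2→0; π[18]=0 (border '')
j=19 s[j]='b': π[19]=0 (border '')
j=20 s[j]='g': π[20]=0 (border '')
j=21 s[j]='c': π[21]=0 (border '')
j=22 s[j]='h': π[22]=1 (border 'h')
j=23 s[j]='f': k: 1→0; π[23]=0 (border '')
j=24 s[j]='h': π[24]=1 (border 'h')
j=25 s[j]='c': k: 1→0; π[25]=0 (border '')
j=26 s[j]='f': π[26]=0 (border '')
j=27 s[j]='h': π[27]=1 (border 'h')
j=28 s[j]='f': k: 1→0; π[28]=0 (border '')
j=29 s[j]='a': π[29]=0 (border '')
j=30 s[j]='d': π[30]=0 (border '')
j=31 s[j]='d': π[31]=0 (border '')
j=32 s[j]='g': π[32]=0 (border '')
j=33 s[j]='f': π[33]=0 (border '')
j=34 s[j]='a': π[34]=0 (border '')
j=35 s[j]='h': π[35]=1 (border 'h')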